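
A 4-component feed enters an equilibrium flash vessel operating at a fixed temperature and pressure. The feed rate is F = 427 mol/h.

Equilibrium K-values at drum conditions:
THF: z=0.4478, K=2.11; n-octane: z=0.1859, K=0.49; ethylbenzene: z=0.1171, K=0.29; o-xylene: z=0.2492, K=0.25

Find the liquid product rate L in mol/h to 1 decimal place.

L = 351.0 mol/h

Iterate (Newton) starting at V/F = 0.59:
  V/F = 0.5900: g = -0.31358, g' = -0.9262 → V/F = 0.2514
  V/F = 0.2514: g = -0.05170, g' = -0.7012 → V/F = 0.1777
  V/F = 0.1777: g = 0.00012, g' = -0.7073 → V/F = 0.1779
Converged at V/F = 0.1779.
Then V = V/F·F = 0.1779·427 = 76.0 mol/h and L = F − V = 351.0 mol/h.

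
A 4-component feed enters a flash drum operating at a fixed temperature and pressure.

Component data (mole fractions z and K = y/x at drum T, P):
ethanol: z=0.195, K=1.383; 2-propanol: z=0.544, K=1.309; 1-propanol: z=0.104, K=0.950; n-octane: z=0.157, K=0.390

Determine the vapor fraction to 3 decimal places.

ψ = 0.798

Let ψ = V/F and solve Σ zᵢ(Kᵢ−1)/(1+ψ(Kᵢ−1)) = 0.
Check two-phase: ΣzᵢKᵢ = 1.142 > 1 and Σzᵢ/Kᵢ = 1.069 > 1, so g(0) = 0.142 > 0 and g(1) = -0.069 < 0.
Iterate (Newton) starting at ψ = 0.37:
  ψ = 0.370: g = 0.0873, g' = -0.161 → ψ = 0.910
  ψ = 0.910: g = -0.0343, g' = -0.343 → ψ = 0.811
  ψ = 0.811: g = -0.0034, g' = -0.279 → ψ = 0.798
Converged at ψ = 0.798.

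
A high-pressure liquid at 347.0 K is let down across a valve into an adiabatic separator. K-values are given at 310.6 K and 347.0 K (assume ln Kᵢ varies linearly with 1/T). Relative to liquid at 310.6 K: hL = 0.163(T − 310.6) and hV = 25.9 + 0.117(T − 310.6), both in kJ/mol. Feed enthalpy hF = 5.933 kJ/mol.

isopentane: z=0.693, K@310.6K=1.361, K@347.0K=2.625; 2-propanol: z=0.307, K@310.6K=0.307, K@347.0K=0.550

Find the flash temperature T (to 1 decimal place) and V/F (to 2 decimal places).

T = 311.7 K, V/F = 0.22

Adiabatic flash: solve Rachford–Rice at each trial T, then check hF = ψ·hV(T) + (1−ψ)·hL(T).
  T = 310.6 K: K = (1.361, 0.307), RR gives ψ = 0.150, H_out = 3.874 kJ/mol
  T = 347.0 K: K = (2.625, 0.550), RR gives ψ = 1.000, H_out = 30.159 kJ/mol
  T = 328.8 K: K = (1.925, 0.418), RR gives ψ = 0.858, H_out = 24.469 kJ/mol
  T = 319.7 K: K = (1.627, 0.360), RR gives ψ = 0.592, H_out = 16.573 kJ/mol
  T = 315.1 K: K = (1.488, 0.332), RR gives ψ = 0.409, H_out = 11.250 kJ/mol
  T = 312.9 K: K = (1.425, 0.320), RR gives ψ = 0.297, H_out = 8.027 kJ/mol
Linear interpolation between T = 310.6 (H_out = 3.874) and T = 312.9 (H_out = 8.027) on hF = 5.933 gives T ≈ 311.7 K, at which ψ = 0.22.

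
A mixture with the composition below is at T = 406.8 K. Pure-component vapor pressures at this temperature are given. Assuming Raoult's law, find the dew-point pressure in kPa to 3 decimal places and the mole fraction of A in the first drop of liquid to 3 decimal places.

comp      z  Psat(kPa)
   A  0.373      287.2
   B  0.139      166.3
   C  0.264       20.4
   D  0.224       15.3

At the dew point ψ → 1, so Σzᵢ/Kᵢ = 1 with Kᵢ = Pᵢˢᵃᵗ/P ⇒ 1/P = Σzᵢ/Pᵢˢᵃᵗ.
1/P = 0.373/287.2 + 0.139/166.3 + 0.264/20.4 + 0.224/15.3 = 0.029716 ⇒ P = 33.652 kPa
xᵢ = zᵢP/Pᵢˢᵃᵗ ⇒ x_A = 0.373·33.652/287.2 = 0.044

Pdew = 33.652 kPa, x_A = 0.044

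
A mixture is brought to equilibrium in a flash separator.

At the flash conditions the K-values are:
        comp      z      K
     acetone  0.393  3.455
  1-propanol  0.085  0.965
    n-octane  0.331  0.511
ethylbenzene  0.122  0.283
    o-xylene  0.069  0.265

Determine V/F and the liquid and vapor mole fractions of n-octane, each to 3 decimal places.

V/F = 0.499, x_n-octane = 0.438, y_n-octane = 0.224

Rachford–Rice: g(V/F) = Σ zᵢ(Kᵢ−1)/(1+V/F(Kᵢ−1)) = 0.
g(0) = ΣzᵢKᵢ − 1 = 0.662 and g(1) = 1 − Σzᵢ/Kᵢ = -0.541, so a root lies in (0, 1).
Newton iteration, V/F⁰ = 0.5:
  V/F = 0.500: g = -0.0007, g' = -0.862 → V/F = 0.499
Converged at V/F = 0.499.
Compositions from xᵢ = zᵢ/(1+V/F(Kᵢ−1)), yᵢ = Kᵢxᵢ:
  acetone: x = 0.177, y = 0.610
  1-propanol: x = 0.087, y = 0.083
  n-octane: x = 0.438, y = 0.224
  ethylbenzene: x = 0.190, y = 0.054
  o-xylene: x = 0.109, y = 0.029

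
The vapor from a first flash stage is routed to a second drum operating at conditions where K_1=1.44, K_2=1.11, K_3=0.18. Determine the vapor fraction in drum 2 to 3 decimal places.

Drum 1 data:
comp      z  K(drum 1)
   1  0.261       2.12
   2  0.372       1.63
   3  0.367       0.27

V/F (drum 2) = 0.463

Drum 1:
Newton–Raphson from ψ₁ = 0.61:
  ψ₁ = 0.610: g = -0.1400, g' = -0.828 → ψ₁ = 0.441
  ψ₁ = 0.441: g = -0.0160, g' = -0.662 → ψ₁ = 0.417
Converged at ψ₁ = 0.417.
Drum-1 compositions:
  1: x = 0.178, y = 0.377
  2: x = 0.295, y = 0.480
  3: x = 0.527, y = 0.142
Drum-2 feed = drum-1 vapor: z₂ = (0.3773, 0.4803, 0.1424).
Drum 2:
Rachford–Rice: g(ψ₂) = Σ zᵢ(Kᵢ−1)/(1+ψ₂(Kᵢ−1)) = 0.
Check two-phase: ΣzᵢKᵢ = 1.102 > 1 and Σzᵢ/Kᵢ = 1.486 > 1, so g(0) = 0.102 > 0 and g(1) = -0.486 < 0.
Newton iteration, ψ₂⁰ = 0.5:
  ψ₂ = 0.500: g = -0.0117, g' = -0.329 → ψ₂ = 0.464
  ψ₂ = 0.464: g = -0.0004, g' = -0.305 → ψ₂ = 0.463
Converged at ψ₂ = 0.463.
  1: x = 0.313, y = 0.451
  2: x = 0.457, y = 0.507
  3: x = 0.230, y = 0.041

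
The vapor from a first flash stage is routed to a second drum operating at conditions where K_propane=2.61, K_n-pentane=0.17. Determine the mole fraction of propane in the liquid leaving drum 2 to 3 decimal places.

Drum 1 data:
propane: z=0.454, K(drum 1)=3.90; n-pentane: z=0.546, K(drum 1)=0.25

Drum 1:
Let ψ₁ = V/F and solve Σ zᵢ(Kᵢ−1)/(1+ψ₁(Kᵢ−1)) = 0.
Check two-phase: ΣzᵢKᵢ = 1.907 > 1 and Σzᵢ/Kᵢ = 2.300 > 1, so g(0) = 0.907 > 0 and g(1) = -1.300 < 0.
Binary case is linear: z₁(K₁−1)(1+ψ₁(K₂−1)) + z₂(K₂−1)(1+ψ₁(K₁−1)) = 0
⇒ ψ₁ = [z₁(K₁−1)+z₂(K₂−1)] / [−(K₁−1)(K₂−1)] = 0.9071/2.1750 = 0.417
Drum-1 compositions:
  propane: x = 0.205, y = 0.801
  n-pentane: x = 0.795, y = 0.199
Drum-2 feed = drum-1 vapor: z₂ = (0.8014, 0.1986).
Drum 2:
Rachford–Rice: g(ψ₂) = Σ zᵢ(Kᵢ−1)/(1+ψ₂(Kᵢ−1)) = 0.
g(0) = ΣzᵢKᵢ − 1 = 1.125 and g(1) = 1 − Σzᵢ/Kᵢ = -0.475, so a root lies in (0, 1).
Binary case is linear: z₁(K₁−1)(1+ψ₂(K₂−1)) + z₂(K₂−1)(1+ψ₂(K₁−1)) = 0
⇒ ψ₂ = [z₁(K₁−1)+z₂(K₂−1)] / [−(K₁−1)(K₂−1)] = 1.1253/1.3363 = 0.842
  propane: x = 0.340, y = 0.888
  n-pentane: x = 0.660, y = 0.112

x_propane (drum 2) = 0.340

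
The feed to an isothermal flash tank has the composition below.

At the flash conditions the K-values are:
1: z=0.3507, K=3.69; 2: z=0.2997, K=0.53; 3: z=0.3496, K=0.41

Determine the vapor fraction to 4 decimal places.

ψ = 0.4123

Let ψ = V/F and solve Σ zᵢ(Kᵢ−1)/(1+ψ(Kᵢ−1)) = 0.
Feasibility: ΣzᵢKᵢ = 1.5963, Σzᵢ/Kᵢ = 1.5132 — both > 1, two phases present.
Iterate (Newton) starting at ψ = 0.5:
  ψ = 0.5000: g = -0.07441, g' = -0.8195 → ψ = 0.4092
  ψ = 0.4092: g = 0.00276, g' = -0.8880 → ψ = 0.4123
Converged at ψ = 0.4123.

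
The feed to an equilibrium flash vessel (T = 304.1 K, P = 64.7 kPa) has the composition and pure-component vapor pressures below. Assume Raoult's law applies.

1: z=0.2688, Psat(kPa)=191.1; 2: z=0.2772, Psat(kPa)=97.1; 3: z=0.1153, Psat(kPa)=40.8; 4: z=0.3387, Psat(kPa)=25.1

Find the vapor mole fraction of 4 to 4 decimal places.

Raoult's law: Kᵢ = Pᵢˢᵃᵗ/P = Pᵢˢᵃᵗ/64.7.
  K_1 = 191.1/64.7 = 2.953632, K_2 = 97.1/64.7 = 1.500773, K_3 = 40.8/64.7 = 0.630603, K_4 = 25.1/64.7 = 0.387944
Material balance + equilibrium reduce to Σ zᵢ(Kᵢ−1)/(1+V/F(Kᵢ−1)) = 0.
Check two-phase: ΣzᵢKᵢ = 1.4141 > 1 and Σzᵢ/Kᵢ = 1.3316 > 1, so g(0) = 0.4141 > 0 and g(1) = -0.3316 < 0.
Newton iteration, V/F⁰ = 0.57:
  V/F = 0.5700: g = -0.01588, g' = -0.5962 → V/F = 0.5434
  V/F = 0.5434: g = -0.00004, g' = -0.5938 → V/F = 0.5433
Converged at V/F = 0.5433.
Compositions from xᵢ = zᵢ/(1+V/F(Kᵢ−1)), yᵢ = Kᵢxᵢ:
  1: x = 0.1304, y = 0.3851
  2: x = 0.2179, y = 0.3270
  3: x = 0.1443, y = 0.0910
  4: x = 0.5074, y = 0.1969

y_4 = 0.1969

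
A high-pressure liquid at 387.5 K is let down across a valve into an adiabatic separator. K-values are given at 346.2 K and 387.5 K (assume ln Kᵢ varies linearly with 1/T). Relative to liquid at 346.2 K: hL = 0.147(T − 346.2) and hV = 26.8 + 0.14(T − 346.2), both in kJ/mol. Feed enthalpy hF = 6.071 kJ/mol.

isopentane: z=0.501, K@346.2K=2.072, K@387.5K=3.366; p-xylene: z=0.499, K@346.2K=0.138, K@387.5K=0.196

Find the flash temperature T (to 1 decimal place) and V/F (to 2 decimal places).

Adiabatic flash: solve Rachford–Rice at each trial T, then check hF = ψ·hV(T) + (1−ψ)·hL(T).
  T = 346.2 K: K = (2.072, 0.138), RR gives ψ = 0.116, H_out = 3.101 kJ/mol
  T = 387.5 K: K = (3.366, 0.196), RR gives ψ = 0.412, H_out = 17.000 kJ/mol
  T = 366.9 K: K = (2.679, 0.166), RR gives ψ = 0.304, H_out = 11.135 kJ/mol
  T = 356.5 K: K = (2.363, 0.152), RR gives ψ = 0.225, H_out = 7.517 kJ/mol
  T = 351.4 K: K = (2.216, 0.145), RR gives ψ = 0.176, H_out = 5.466 kJ/mol
  T = 353.9 K: K = (2.288, 0.148), RR gives ψ = 0.201, H_out = 6.500 kJ/mol
  T = 352.6 K: K = (2.250, 0.146), RR gives ψ = 0.188, H_out = 5.969 kJ/mol
Linear interpolation between T = 352.6 (H_out = 5.969) and T = 353.9 (H_out = 6.500) on hF = 6.071 gives T ≈ 352.8 K, at which ψ = 0.19.

T = 352.8 K, V/F = 0.19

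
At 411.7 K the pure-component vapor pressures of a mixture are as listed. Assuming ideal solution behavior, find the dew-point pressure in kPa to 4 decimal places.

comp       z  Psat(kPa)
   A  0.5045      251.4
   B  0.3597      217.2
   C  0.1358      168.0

At the dew point ψ → 1, so Σzᵢ/Kᵢ = 1 with Kᵢ = Pᵢˢᵃᵗ/P ⇒ 1/P = Σzᵢ/Pᵢˢᵃᵗ.
1/P = 0.5045/251.4 + 0.3597/217.2 + 0.1358/168.0 = 0.0044712 ⇒ P = 223.6550 kPa

Pdew = 223.6550 kPa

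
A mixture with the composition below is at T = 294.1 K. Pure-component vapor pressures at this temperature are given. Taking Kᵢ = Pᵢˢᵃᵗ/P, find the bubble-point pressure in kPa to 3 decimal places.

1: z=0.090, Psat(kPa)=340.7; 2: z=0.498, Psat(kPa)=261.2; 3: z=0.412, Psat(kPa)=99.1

Pbub = 201.570 kPa

At the bubble point ψ → 0, so ΣzᵢKᵢ = 1 with Kᵢ = Pᵢˢᵃᵗ/P ⇒ P = ΣzᵢPᵢˢᵃᵗ.
P = 0.090·340.7 + 0.498·261.2 + 0.412·99.1 = 201.570 kPa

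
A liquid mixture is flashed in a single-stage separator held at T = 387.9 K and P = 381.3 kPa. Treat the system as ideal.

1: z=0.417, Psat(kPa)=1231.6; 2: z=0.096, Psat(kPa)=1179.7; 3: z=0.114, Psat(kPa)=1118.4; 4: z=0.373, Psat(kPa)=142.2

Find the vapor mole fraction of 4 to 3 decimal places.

y_4 = 0.289

Raoult's law: Kᵢ = Pᵢˢᵃᵗ/P = Pᵢˢᵃᵗ/381.3.
  K_1 = 1231.6/381.3 = 3.23000, K_2 = 1179.7/381.3 = 3.09389, K_3 = 1118.4/381.3 = 2.93312, K_4 = 142.2/381.3 = 0.37293
Rachford–Rice: g(ψ) = Σ zᵢ(Kᵢ−1)/(1+ψ(Kᵢ−1)) = 0.
g(0) = ΣzᵢKᵢ − 1 = 1.117 and g(1) = 1 − Σzᵢ/Kᵢ = -0.199, so a root lies in (0, 1).
Newton–Raphson from ψ = 0.5:
  ψ = 0.500: g = 0.3092, g' = -0.985 → ψ = 0.814
  ψ = 0.814: g = 0.0127, g' = -0.995 → ψ = 0.827
  ψ = 0.827: g = -0.0001, g' = -1.008 → ψ = 0.826
Converged at ψ = 0.826.
Compositions from xᵢ = zᵢ/(1+ψ(Kᵢ−1)), yᵢ = Kᵢxᵢ:
  1: x = 0.147, y = 0.474
  2: x = 0.035, y = 0.109
  3: x = 0.044, y = 0.129
  4: x = 0.774, y = 0.289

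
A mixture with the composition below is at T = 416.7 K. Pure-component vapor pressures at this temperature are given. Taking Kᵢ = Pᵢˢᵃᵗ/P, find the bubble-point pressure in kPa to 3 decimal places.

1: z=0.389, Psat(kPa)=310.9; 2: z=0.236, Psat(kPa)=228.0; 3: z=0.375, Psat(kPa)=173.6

At the bubble point ψ → 0, so ΣzᵢKᵢ = 1 with Kᵢ = Pᵢˢᵃᵗ/P ⇒ P = ΣzᵢPᵢˢᵃᵗ.
P = 0.389·310.9 + 0.236·228.0 + 0.375·173.6 = 239.848 kPa

Pbub = 239.848 kPa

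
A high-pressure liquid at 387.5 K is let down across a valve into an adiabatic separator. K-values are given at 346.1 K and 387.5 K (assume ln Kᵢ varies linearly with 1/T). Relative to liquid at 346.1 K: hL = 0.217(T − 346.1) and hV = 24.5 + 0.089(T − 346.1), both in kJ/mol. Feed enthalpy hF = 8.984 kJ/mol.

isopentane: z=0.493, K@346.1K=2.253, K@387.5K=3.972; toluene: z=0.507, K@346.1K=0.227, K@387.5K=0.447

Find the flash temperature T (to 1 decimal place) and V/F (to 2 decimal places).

Adiabatic flash: solve Rachford–Rice at each trial T, then check hF = ψ·hV(T) + (1−ψ)·hL(T).
  T = 346.1 K: K = (2.253, 0.227), RR gives ψ = 0.233, H_out = 5.712 kJ/mol
  T = 387.5 K: K = (3.972, 0.447), RR gives ψ = 0.721, H_out = 22.826 kJ/mol
  T = 366.8 K: K = (3.040, 0.325), RR gives ψ = 0.481, H_out = 15.012 kJ/mol
  T = 356.5 K: K = (2.630, 0.273), RR gives ψ = 0.367, H_out = 10.766 kJ/mol
  T = 351.3 K: K = (2.437, 0.249), RR gives ψ = 0.304, H_out = 8.373 kJ/mol
  T = 353.9 K: K = (2.533, 0.261), RR gives ψ = 0.336, H_out = 9.597 kJ/mol
  T = 352.6 K: K = (2.485, 0.255), RR gives ψ = 0.320, H_out = 8.993 kJ/mol
Linear interpolation between T = 351.3 (H_out = 8.373) and T = 352.6 (H_out = 8.993) on hF = 8.984 gives T ≈ 352.6 K, at which ψ = 0.32.

T = 352.6 K, V/F = 0.32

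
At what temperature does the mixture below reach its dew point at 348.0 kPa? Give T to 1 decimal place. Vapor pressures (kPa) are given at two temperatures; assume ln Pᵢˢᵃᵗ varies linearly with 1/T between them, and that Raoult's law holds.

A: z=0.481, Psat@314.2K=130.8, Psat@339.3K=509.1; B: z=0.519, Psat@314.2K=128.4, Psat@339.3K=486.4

T = 332.3 K

Dew-point temperature: Σzᵢ·P/Pᵢˢᵃᵗ(T) = 1. Interpolate ln Pᵢˢᵃᵗ = aᵢ + bᵢ/T.
  T = 314.2 K: ΣzᵢP/Pᵢˢᵃᵗ = 2.6864
  T = 339.3 K: ΣzᵢP/Pᵢˢᵃᵗ = 0.7001
  T = 326.8 K: ΣzᵢP/Pᵢˢᵃᵗ = 1.3328
  T = 333.1 K: ΣzᵢP/Pᵢˢᵃᵗ = 0.9577
  T = 330.0 K: ΣzᵢP/Pᵢˢᵃᵗ = 1.1251
  T = 331.6 K: ΣzᵢP/Pᵢˢᵃᵗ = 1.0349
Interpolating between 331.6 K and 333.1 K gives T ≈ 332.3 K.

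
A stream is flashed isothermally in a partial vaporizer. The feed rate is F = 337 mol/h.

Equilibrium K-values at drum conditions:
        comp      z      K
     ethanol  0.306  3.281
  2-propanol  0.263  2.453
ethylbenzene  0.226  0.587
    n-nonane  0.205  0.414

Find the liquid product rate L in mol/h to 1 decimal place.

Rachford–Rice: g(V/F) = Σ zᵢ(Kᵢ−1)/(1+V/F(Kᵢ−1)) = 0.
Feasibility: ΣzᵢKᵢ = 1.867, Σzᵢ/Kᵢ = 1.081 — both > 1, two phases present.
Newton–Raphson from V/F = 0.55:
  V/F = 0.550: g = 0.2240, g' = -0.703 → V/F = 0.869
  V/F = 0.869: g = 0.0127, g' = -0.673 → V/F = 0.888
Converged at V/F = 0.888.
Then V = V/F·F = 0.8876·337 = 299.1 mol/h and L = F − V = 37.9 mol/h.

L = 37.9 mol/h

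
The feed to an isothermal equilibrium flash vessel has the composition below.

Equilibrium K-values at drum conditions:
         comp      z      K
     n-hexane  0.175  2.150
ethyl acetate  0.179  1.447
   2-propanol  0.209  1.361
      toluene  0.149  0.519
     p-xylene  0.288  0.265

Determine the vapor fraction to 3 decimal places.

ψ = 0.157

Let ψ = V/F and solve Σ zᵢ(Kᵢ−1)/(1+ψ(Kᵢ−1)) = 0.
Feasibility: ΣzᵢKᵢ = 1.073, Σzᵢ/Kᵢ = 1.733 — both > 1, two phases present.
Newton–Raphson from ψ = 0.44:
  ψ = 0.440: g = -0.1382, g' = -0.543 → ψ = 0.185
  ψ = 0.185: g = -0.0133, g' = -0.462 → ψ = 0.157
Converged at ψ = 0.157.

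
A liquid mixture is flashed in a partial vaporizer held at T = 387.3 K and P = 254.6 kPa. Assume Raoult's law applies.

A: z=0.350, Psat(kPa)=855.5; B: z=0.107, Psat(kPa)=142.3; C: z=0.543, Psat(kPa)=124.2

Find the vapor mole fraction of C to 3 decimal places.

y_C = 0.338

Raoult's law: Kᵢ = Pᵢˢᵃᵗ/P = Pᵢˢᵃᵗ/254.6.
  K_A = 855.5/254.6 = 3.36017, K_B = 142.3/254.6 = 0.55892, K_C = 124.2/254.6 = 0.48782
Iterate (Newton) starting at ψ = 0.59:
  ψ = 0.590: g = -0.1171, g' = -0.671 → ψ = 0.416
  ψ = 0.416: g = 0.0059, g' = -0.758 → ψ = 0.423
Converged at ψ = 0.423.
Compositions from xᵢ = zᵢ/(1+ψ(Kᵢ−1)), yᵢ = Kᵢxᵢ:
  A: x = 0.175, y = 0.588
  B: x = 0.132, y = 0.074
  C: x = 0.693, y = 0.338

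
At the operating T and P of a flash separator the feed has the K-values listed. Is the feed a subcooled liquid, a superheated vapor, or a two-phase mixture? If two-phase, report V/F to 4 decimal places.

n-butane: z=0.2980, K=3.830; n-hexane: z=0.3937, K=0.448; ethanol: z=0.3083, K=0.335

ΣzᵢKᵢ = 1.4210; Σzᵢ/Kᵢ = 1.8769.
Both exceed 1, so a two-phase solution exists.
Iterate (Newton) starting at ψ = 0.5:
  ψ = 0.5000: g = -0.25811, g' = -0.9441 → ψ = 0.2266
  ψ = 0.2266: g = 0.02404, g' = -1.2317 → ψ = 0.2461
  ψ = 0.2461: g = 0.00047, g' = -1.1848 → ψ = 0.2465
Converged at ψ = 0.2465.

two-phase, V/F = 0.2465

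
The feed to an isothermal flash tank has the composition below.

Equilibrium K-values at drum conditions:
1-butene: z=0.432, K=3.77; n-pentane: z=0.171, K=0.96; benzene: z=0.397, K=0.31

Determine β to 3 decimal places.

Iterate (Newton) starting at β = 0.5:
  β = 0.500: g = 0.0765, g' = -1.024 → β = 0.575
Converged at β = 0.575.

β = 0.575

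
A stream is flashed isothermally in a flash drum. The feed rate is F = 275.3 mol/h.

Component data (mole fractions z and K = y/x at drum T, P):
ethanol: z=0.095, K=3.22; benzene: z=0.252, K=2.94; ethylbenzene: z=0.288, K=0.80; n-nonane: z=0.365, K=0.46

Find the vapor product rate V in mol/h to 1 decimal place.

Material balance + equilibrium reduce to Σ zᵢ(Kᵢ−1)/(1+ψ(Kᵢ−1)) = 0.
Check two-phase: ΣzᵢKᵢ = 1.445 > 1 and Σzᵢ/Kᵢ = 1.269 > 1, so g(0) = 0.445 > 0 and g(1) = -0.269 < 0.
Iterate (Newton) starting at ψ = 0.5:
  ψ = 0.500: g = 0.0141, g' = -0.563 → ψ = 0.525
Converged at ψ = 0.525.
Then V = ψ·F = 0.5253·275.3 = 144.6 mol/h and L = F − V = 130.7 mol/h.

V = 144.6 mol/h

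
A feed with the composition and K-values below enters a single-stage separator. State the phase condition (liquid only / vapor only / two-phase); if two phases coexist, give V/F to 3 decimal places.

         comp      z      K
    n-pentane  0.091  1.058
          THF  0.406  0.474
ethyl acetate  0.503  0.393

liquid only

ΣzᵢKᵢ = 0.486; Σzᵢ/Kᵢ = 2.222.
Since ΣzᵢKᵢ < 1 the mixture is below its bubble point — single liquid phase.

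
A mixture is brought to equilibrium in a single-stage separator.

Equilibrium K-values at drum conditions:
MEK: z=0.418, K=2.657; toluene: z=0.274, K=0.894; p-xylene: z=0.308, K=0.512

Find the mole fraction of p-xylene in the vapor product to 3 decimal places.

Rachford–Rice: g(β) = Σ zᵢ(Kᵢ−1)/(1+β(Kᵢ−1)) = 0.
Feasibility: ΣzᵢKᵢ = 1.513, Σzᵢ/Kᵢ = 1.065 — both > 1, two phases present.
Iterate (Newton) starting at β = 0.5:
  β = 0.500: g = 0.1493, g' = -0.475 → β = 0.814
  β = 0.814: g = 0.0136, g' = -0.414 → β = 0.847
Converged at β = 0.847.
Compositions from xᵢ = zᵢ/(1+β(Kᵢ−1)), yᵢ = Kᵢxᵢ:
  MEK: x = 0.174, y = 0.462
  toluene: x = 0.301, y = 0.269
  p-xylene: x = 0.525, y = 0.269

y_p-xylene = 0.269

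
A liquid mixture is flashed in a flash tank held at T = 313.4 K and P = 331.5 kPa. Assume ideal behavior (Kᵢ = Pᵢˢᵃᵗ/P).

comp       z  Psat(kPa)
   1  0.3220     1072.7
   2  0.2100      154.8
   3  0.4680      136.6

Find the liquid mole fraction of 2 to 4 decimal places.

x_2 = 0.2439

Raoult's law: Kᵢ = Pᵢˢᵃᵗ/P = Pᵢˢᵃᵗ/331.5.
  K_1 = 1072.7/331.5 = 3.235897, K_2 = 154.8/331.5 = 0.466968, K_3 = 136.6/331.5 = 0.412066
Let ψ = V/F and solve Σ zᵢ(Kᵢ−1)/(1+ψ(Kᵢ−1)) = 0.
Check two-phase: ΣzᵢKᵢ = 1.3329 > 1 and Σzᵢ/Kᵢ = 1.6850 > 1, so g(0) = 0.3329 > 0 and g(1) = -0.6850 < 0.
Newton iteration, ψ⁰ = 0.65:
  ψ = 0.6500: g = -0.32316, g' = -0.8309 → ψ = 0.2611
  ψ = 0.2611: g = -0.00049, g' = -0.9480 → ψ = 0.2606
Converged at ψ = 0.2606.
Compositions from xᵢ = zᵢ/(1+ψ(Kᵢ−1)), yᵢ = Kᵢxᵢ:
  1: x = 0.2035, y = 0.6584
  2: x = 0.2439, y = 0.1139
  3: x = 0.5527, y = 0.2277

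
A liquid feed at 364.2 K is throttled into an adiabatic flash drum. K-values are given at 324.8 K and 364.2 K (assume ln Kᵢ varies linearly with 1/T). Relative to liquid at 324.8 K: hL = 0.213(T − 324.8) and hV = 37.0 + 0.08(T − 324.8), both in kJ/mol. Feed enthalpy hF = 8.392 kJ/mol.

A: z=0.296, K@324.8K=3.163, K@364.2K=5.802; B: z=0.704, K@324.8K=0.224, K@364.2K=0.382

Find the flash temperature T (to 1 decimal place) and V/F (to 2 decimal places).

T = 337.3 K, V/F = 0.16

Adiabatic flash: solve Rachford–Rice at each trial T, then check hF = ψ·hV(T) + (1−ψ)·hL(T).
  T = 324.8 K: K = (3.163, 0.224), RR gives ψ = 0.056, H_out = 2.071 kJ/mol
  T = 364.2 K: K = (5.802, 0.382), RR gives ψ = 0.332, H_out = 18.948 kJ/mol
  T = 344.5 K: K = (4.359, 0.297), RR gives ψ = 0.211, H_out = 11.466 kJ/mol
  T = 334.6 K: K = (3.728, 0.259), RR gives ψ = 0.141, H_out = 7.130 kJ/mol
  T = 339.6 K: K = (4.039, 0.278), RR gives ψ = 0.178, H_out = 9.393 kJ/mol
  T = 337.1 K: K = (3.881, 0.268), RR gives ψ = 0.160, H_out = 8.283 kJ/mol
  T = 338.4 K: K = (3.963, 0.273), RR gives ψ = 0.170, H_out = 8.865 kJ/mol
Linear interpolation between T = 337.1 (H_out = 8.283) and T = 338.4 (H_out = 8.865) on hF = 8.392 gives T ≈ 337.3 K, at which ψ = 0.16.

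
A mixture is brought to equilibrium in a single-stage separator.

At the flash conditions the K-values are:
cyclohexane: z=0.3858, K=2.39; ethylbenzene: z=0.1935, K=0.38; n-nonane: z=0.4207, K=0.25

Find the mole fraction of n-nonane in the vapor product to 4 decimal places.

Rachford–Rice: g(ψ) = Σ zᵢ(Kᵢ−1)/(1+ψ(Kᵢ−1)) = 0.
Check two-phase: ΣzᵢKᵢ = 1.1008 > 1 and Σzᵢ/Kᵢ = 2.3534 > 1, so g(0) = 0.1008 > 0 and g(1) = -1.3534 < 0.
Iterate (Newton) starting at ψ = 0.37:
  ψ = 0.3700: g = -0.23826, g' = -0.9037 → ψ = 0.1063
  ψ = 0.1063: g = -0.00410, g' = -0.9305 → ψ = 0.1019
Converged at ψ = 0.1019.
Compositions from xᵢ = zᵢ/(1+ψ(Kᵢ−1)), yᵢ = Kᵢxᵢ:
  cyclohexane: x = 0.3379, y = 0.8076
  ethylbenzene: x = 0.2066, y = 0.0785
  n-nonane: x = 0.4555, y = 0.1139

y_n-nonane = 0.1139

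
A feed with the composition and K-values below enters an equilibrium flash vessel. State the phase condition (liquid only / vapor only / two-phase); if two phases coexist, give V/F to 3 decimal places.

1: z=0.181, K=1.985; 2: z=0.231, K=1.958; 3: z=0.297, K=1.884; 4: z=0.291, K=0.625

vapor only

ΣzᵢKᵢ = 1.553; Σzᵢ/Kᵢ = 0.832.
Since Σzᵢ/Kᵢ < 1 the mixture is above its dew point — single vapor phase.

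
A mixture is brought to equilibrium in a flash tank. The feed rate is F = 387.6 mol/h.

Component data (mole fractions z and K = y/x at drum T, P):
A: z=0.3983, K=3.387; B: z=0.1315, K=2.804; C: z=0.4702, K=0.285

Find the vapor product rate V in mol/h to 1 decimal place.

Rachford–Rice: g(V/F) = Σ zᵢ(Kᵢ−1)/(1+V/F(Kᵢ−1)) = 0.
Feasibility: ΣzᵢKᵢ = 1.8518, Σzᵢ/Kᵢ = 1.8143 — both > 1, two phases present.
Iterate (Newton) starting at V/F = 0.5:
  V/F = 0.5000: g = 0.03490, g' = -1.1723 → V/F = 0.5298
  V/F = 0.5298: g = -0.00006, g' = -1.1773 → V/F = 0.5297
Converged at V/F = 0.5297.
Then V = V/F·F = 0.5297·387.6 = 205.3 mol/h and L = F − V = 182.3 mol/h.

V = 205.3 mol/h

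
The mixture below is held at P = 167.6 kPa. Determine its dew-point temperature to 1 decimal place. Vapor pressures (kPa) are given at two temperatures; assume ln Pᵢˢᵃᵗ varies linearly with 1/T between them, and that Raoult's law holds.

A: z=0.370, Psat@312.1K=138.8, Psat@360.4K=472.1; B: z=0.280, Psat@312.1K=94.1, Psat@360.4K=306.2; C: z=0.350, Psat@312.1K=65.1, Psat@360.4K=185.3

T = 336.7 K

Dew-point temperature: Σzᵢ·P/Pᵢˢᵃᵗ(T) = 1. Interpolate ln Pᵢˢᵃᵗ = aᵢ + bᵢ/T.
  T = 312.1 K: ΣzᵢP/Pᵢˢᵃᵗ = 1.8466
  T = 360.4 K: ΣzᵢP/Pᵢˢᵃᵗ = 0.6012
  T = 336.2 K: ΣzᵢP/Pᵢˢᵃᵗ = 1.0124
  T = 348.3 K: ΣzᵢP/Pᵢˢᵃᵗ = 0.7730
  T = 342.2 K: ΣzᵢP/Pᵢˢᵃᵗ = 0.8835
  T = 339.2 K: ΣzᵢP/Pᵢˢᵃᵗ = 0.9452
  T = 337.7 K: ΣzᵢP/Pᵢˢᵃᵗ = 0.9780
Interpolating between 336.2 K and 337.7 K gives T ≈ 336.7 K.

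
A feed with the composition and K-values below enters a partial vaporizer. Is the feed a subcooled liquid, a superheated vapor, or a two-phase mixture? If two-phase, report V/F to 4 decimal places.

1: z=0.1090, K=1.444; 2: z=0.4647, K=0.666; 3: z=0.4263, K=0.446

subcooled liquid

ΣzᵢKᵢ = 0.6570; Σzᵢ/Kᵢ = 1.7291.
Since ΣzᵢKᵢ < 1 the mixture is below its bubble point — single liquid phase.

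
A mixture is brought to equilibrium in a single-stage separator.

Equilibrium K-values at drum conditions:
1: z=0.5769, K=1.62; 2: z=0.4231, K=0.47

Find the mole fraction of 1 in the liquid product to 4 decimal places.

x_1 = 0.4609

Let β = V/F and solve Σ zᵢ(Kᵢ−1)/(1+β(Kᵢ−1)) = 0.
Check two-phase: ΣzᵢKᵢ = 1.1334 > 1 and Σzᵢ/Kᵢ = 1.2563 > 1, so g(0) = 0.1334 > 0 and g(1) = -0.2563 < 0.
Binary case is linear: z₁(K₁−1)(1+β(K₂−1)) + z₂(K₂−1)(1+β(K₁−1)) = 0
⇒ β = [z₁(K₁−1)+z₂(K₂−1)] / [−(K₁−1)(K₂−1)] = 0.13344/0.32860 = 0.4061
Compositions from xᵢ = zᵢ/(1+β(Kᵢ−1)), yᵢ = Kᵢxᵢ:
  1: x = 0.4609, y = 0.7466
  2: x = 0.5391, y = 0.2534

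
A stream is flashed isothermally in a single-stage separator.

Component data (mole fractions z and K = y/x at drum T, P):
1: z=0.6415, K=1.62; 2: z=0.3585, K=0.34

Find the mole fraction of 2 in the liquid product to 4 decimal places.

Material balance + equilibrium reduce to Σ zᵢ(Kᵢ−1)/(1+ψ(Kᵢ−1)) = 0.
Check two-phase: ΣzᵢKᵢ = 1.1611 > 1 and Σzᵢ/Kᵢ = 1.4504 > 1, so g(0) = 0.1611 > 0 and g(1) = -0.4504 < 0.
Newton–Raphson from ψ = 0.5:
  ψ = 0.5000: g = -0.04954, g' = -0.4916 → ψ = 0.3992
  ψ = 0.3992: g = -0.00244, g' = -0.4463 → ψ = 0.3938
  ψ = 0.3938: g = -0.00001, g' = -0.4444 → ψ = 0.3937
Converged at ψ = 0.3937.
Compositions from xᵢ = zᵢ/(1+ψ(Kᵢ−1)), yᵢ = Kᵢxᵢ:
  1: x = 0.5156, y = 0.8353
  2: x = 0.4844, y = 0.1647

x_2 = 0.4844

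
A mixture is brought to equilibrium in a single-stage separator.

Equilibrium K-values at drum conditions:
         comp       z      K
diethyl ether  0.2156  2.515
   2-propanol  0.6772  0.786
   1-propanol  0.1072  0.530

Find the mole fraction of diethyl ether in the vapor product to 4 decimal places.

Material balance + equilibrium reduce to Σ zᵢ(Kᵢ−1)/(1+ψ(Kᵢ−1)) = 0.
Feasibility: ΣzᵢKᵢ = 1.1313, Σzᵢ/Kᵢ = 1.1496 — both > 1, two phases present.
Iterate (Newton) starting at ψ = 0.62:
  ψ = 0.6200: g = -0.06977, g' = -0.2200 → ψ = 0.3028
  ψ = 0.3028: g = 0.01020, g' = -0.3002 → ψ = 0.3368
  ψ = 0.3368: g = 0.00024, g' = -0.2864 → ψ = 0.3376
Converged at ψ = 0.3376.
Compositions from xᵢ = zᵢ/(1+ψ(Kᵢ−1)), yᵢ = Kᵢxᵢ:
  diethyl ether: x = 0.1426, y = 0.3587
  2-propanol: x = 0.7299, y = 0.5737
  1-propanol: x = 0.1274, y = 0.0675

y_diethyl ether = 0.3587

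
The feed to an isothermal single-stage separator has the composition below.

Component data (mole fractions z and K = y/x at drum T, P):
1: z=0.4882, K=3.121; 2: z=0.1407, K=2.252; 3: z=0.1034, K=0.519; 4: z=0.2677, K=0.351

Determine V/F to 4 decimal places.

V/F = 0.8323

Rachford–Rice: g(V/F) = Σ zᵢ(Kᵢ−1)/(1+V/F(Kᵢ−1)) = 0.
Feasibility: ΣzᵢKᵢ = 1.9882, Σzᵢ/Kᵢ = 1.1808 — both > 1, two phases present.
Iterate (Newton) starting at V/F = 0.5:
  V/F = 0.5000: g = 0.28819, g' = -0.8893 → V/F = 0.8241
  V/F = 0.8241: g = 0.00765, g' = -0.9310 → V/F = 0.8323
Converged at V/F = 0.8323.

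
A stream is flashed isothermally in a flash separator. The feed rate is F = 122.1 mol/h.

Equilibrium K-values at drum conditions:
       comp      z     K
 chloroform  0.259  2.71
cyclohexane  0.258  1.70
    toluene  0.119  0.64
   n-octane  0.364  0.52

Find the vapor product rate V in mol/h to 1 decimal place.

Material balance + equilibrium reduce to Σ zᵢ(Kᵢ−1)/(1+ψ(Kᵢ−1)) = 0.
g(0) = ΣzᵢKᵢ − 1 = 0.406 and g(1) = 1 − Σzᵢ/Kᵢ = -0.133, so a root lies in (0, 1).
Iterate (Newton) starting at ψ = 0.5:
  ψ = 0.500: g = 0.0904, g' = -0.458 → ψ = 0.698
  ψ = 0.698: g = 0.0035, g' = -0.432 → ψ = 0.706
Converged at ψ = 0.706.
Then V = ψ·F = 0.7055·122.1 = 86.1 mol/h and L = F − V = 36.0 mol/h.

V = 86.1 mol/h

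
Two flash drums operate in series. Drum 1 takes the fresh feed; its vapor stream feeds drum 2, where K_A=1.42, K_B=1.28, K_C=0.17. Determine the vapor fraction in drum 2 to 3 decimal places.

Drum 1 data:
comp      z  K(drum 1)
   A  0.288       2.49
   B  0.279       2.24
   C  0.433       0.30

Drum 1:
Newton iteration, ψ₁⁰ = 0.5:
  ψ₁ = 0.500: g = -0.0068, g' = -0.876 → ψ₁ = 0.492
Converged at ψ₁ = 0.492.
Drum-1 compositions:
  A: x = 0.166, y = 0.414
  B: x = 0.173, y = 0.388
  C: x = 0.661, y = 0.198
Drum-2 feed = drum-1 vapor: z₂ = (0.4137, 0.3881, 0.1982).
Drum 2:
Material balance + equilibrium reduce to Σ zᵢ(Kᵢ−1)/(1+ψ₂(Kᵢ−1)) = 0.
g(0) = ΣzᵢKᵢ − 1 = 0.118 and g(1) = 1 − Σzᵢ/Kᵢ = -0.760, so a root lies in (0, 1).
Newton iteration, ψ₂⁰ = 0.49:
  ψ₂ = 0.490: g = -0.0376, g' = -0.462 → ψ₂ = 0.409
  ψ₂ = 0.409: g = -0.0031, g' = -0.390 → ψ₂ = 0.401
Converged at ψ₂ = 0.401.
  A: x = 0.354, y = 0.503
  B: x = 0.349, y = 0.447
  C: x = 0.297, y = 0.050

V/F (drum 2) = 0.401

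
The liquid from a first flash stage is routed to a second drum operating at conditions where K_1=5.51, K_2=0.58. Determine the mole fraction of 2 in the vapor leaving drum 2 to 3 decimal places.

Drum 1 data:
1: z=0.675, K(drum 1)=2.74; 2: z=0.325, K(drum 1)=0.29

y_2 (drum 2) = 0.531

Drum 1:
Newton–Raphson from ψ₁ = 0.5:
  ψ₁ = 0.500: g = 0.2703, g' = -0.978 → ψ₁ = 0.776
  ψ₁ = 0.776: g = -0.0145, g' = -1.183 → ψ₁ = 0.764
Converged at ψ₁ = 0.764.
Drum-1 compositions:
  1: x = 0.290, y = 0.794
  2: x = 0.710, y = 0.206
Drum-2 feed = drum-1 liquid: z₂ = (0.2898, 0.7102).
Drum 2:
Rachford–Rice: g(ψ₂) = Σ zᵢ(Kᵢ−1)/(1+ψ₂(Kᵢ−1)) = 0.
Feasibility: ΣzᵢKᵢ = 2.009, Σzᵢ/Kᵢ = 1.277 — both > 1, two phases present.
Binary case is linear: z₁(K₁−1)(1+ψ₂(K₂−1)) + z₂(K₂−1)(1+ψ₂(K₁−1)) = 0
⇒ ψ₂ = [z₁(K₁−1)+z₂(K₂−1)] / [−(K₁−1)(K₂−1)] = 1.0087/1.8942 = 0.533
  1: x = 0.085, y = 0.469
  2: x = 0.915, y = 0.531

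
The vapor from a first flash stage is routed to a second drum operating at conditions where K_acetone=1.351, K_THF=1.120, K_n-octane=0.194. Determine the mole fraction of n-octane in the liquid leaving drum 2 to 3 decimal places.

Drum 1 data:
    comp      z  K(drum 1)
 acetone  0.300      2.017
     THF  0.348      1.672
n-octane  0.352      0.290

x_n-octane (drum 2) = 0.219

Drum 1:
Rachford–Rice: g(ψ₁) = Σ zᵢ(Kᵢ−1)/(1+ψ₁(Kᵢ−1)) = 0.
Feasibility: ΣzᵢKᵢ = 1.289, Σzᵢ/Kᵢ = 1.571 — both > 1, two phases present.
Newton–Raphson from ψ₁ = 0.41:
  ψ₁ = 0.410: g = 0.0461, g' = -0.604 → ψ₁ = 0.486
  ψ₁ = 0.486: g = -0.0013, g' = -0.642 → ψ₁ = 0.484
Converged at ψ₁ = 0.484.
Drum-1 compositions:
  acetone: x = 0.201, y = 0.405
  THF: x = 0.263, y = 0.439
  n-octane: x = 0.536, y = 0.156
Drum-2 feed = drum-1 vapor: z₂ = (0.4054, 0.4390, 0.1556).
Drum 2:
Material balance + equilibrium reduce to Σ zᵢ(Kᵢ−1)/(1+ψ₂(Kᵢ−1)) = 0.
Feasibility: ΣzᵢKᵢ = 1.070, Σzᵢ/Kᵢ = 1.494 — both > 1, two phases present.
Newton–Raphson from ψ₂ = 0.41:
  ψ₂ = 0.410: g = -0.0127, g' = -0.269 → ψ₂ = 0.363
  ψ₂ = 0.363: g = -0.0005, g' = -0.247 → ψ₂ = 0.361
Converged at ψ₂ = 0.361.
  acetone: x = 0.360, y = 0.486
  THF: x = 0.421, y = 0.471
  n-octane: x = 0.219, y = 0.043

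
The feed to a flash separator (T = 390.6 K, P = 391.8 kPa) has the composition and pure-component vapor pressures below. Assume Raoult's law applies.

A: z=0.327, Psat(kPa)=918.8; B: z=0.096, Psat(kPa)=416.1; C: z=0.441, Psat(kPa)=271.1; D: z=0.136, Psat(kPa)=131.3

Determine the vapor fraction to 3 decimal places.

Raoult's law: Kᵢ = Pᵢˢᵃᵗ/P = Pᵢˢᵃᵗ/391.8.
  K_A = 918.8/391.8 = 2.34507, K_B = 416.1/391.8 = 1.06202, K_C = 271.1/391.8 = 0.69193, K_D = 131.3/391.8 = 0.33512
Material balance + equilibrium reduce to Σ zᵢ(Kᵢ−1)/(1+ψ(Kᵢ−1)) = 0.
Feasibility: ΣzᵢKᵢ = 1.220, Σzᵢ/Kᵢ = 1.273 — both > 1, two phases present.
Iterate (Newton) starting at ψ = 0.66:
  ψ = 0.660: g = -0.0929, g' = -0.423 → ψ = 0.440
  ψ = 0.440: g = -0.0030, g' = -0.410 → ψ = 0.433
Converged at ψ = 0.433.

ψ = 0.433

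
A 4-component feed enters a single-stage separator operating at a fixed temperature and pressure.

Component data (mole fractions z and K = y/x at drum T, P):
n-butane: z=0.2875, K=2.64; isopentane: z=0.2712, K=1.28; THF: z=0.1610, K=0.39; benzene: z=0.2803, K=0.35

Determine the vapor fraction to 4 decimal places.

ψ = 0.3628

Material balance + equilibrium reduce to Σ zᵢ(Kᵢ−1)/(1+ψ(Kᵢ−1)) = 0.
Feasibility: ΣzᵢKᵢ = 1.2670, Σzᵢ/Kᵢ = 1.5345 — both > 1, two phases present.
Newton–Raphson from ψ = 0.44:
  ψ = 0.4400: g = -0.04794, g' = -0.6220 → ψ = 0.3629
  ψ = 0.3629: g = -0.00008, g' = -0.6231 → ψ = 0.3628
Converged at ψ = 0.3628.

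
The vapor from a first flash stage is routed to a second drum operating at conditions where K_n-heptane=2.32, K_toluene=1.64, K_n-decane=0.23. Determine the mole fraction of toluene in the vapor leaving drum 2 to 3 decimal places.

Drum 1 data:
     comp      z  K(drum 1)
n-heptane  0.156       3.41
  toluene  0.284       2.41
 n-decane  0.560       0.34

y_toluene (drum 2) = 0.525

Drum 1:
Material balance + equilibrium reduce to Σ zᵢ(Kᵢ−1)/(1+ψ₁(Kᵢ−1)) = 0.
Check two-phase: ΣzᵢKᵢ = 1.407 > 1 and Σzᵢ/Kᵢ = 1.811 > 1, so g(0) = 0.407 > 0 and g(1) = -0.811 < 0.
Newton iteration, ψ₁⁰ = 0.4:
  ψ₁ = 0.400: g = -0.0547, g' = -0.916 → ψ₁ = 0.340
  ψ₁ = 0.340: g = 0.0005, g' = -0.937 → ψ₁ = 0.341
Converged at ψ₁ = 0.341.
Drum-1 compositions:
  n-heptane: x = 0.086, y = 0.292
  toluene: x = 0.192, y = 0.462
  n-decane: x = 0.723, y = 0.246
Drum-2 feed = drum-1 vapor: z₂ = (0.2921, 0.4623, 0.2457).
Drum 2:
Material balance + equilibrium reduce to Σ zᵢ(Kᵢ−1)/(1+ψ₂(Kᵢ−1)) = 0.
Feasibility: ΣzᵢKᵢ = 1.492, Σzᵢ/Kᵢ = 1.476 — both > 1, two phases present.
Newton–Raphson from ψ₂ = 0.54:
  ψ₂ = 0.540: g = 0.1212, g' = -0.705 → ψ₂ = 0.712
  ψ₂ = 0.712: g = -0.0166, g' = -0.938 → ψ₂ = 0.694
Converged at ψ₂ = 0.694.
  n-heptane: x = 0.152, y = 0.354
  toluene: x = 0.320, y = 0.525
  n-decane: x = 0.527, y = 0.121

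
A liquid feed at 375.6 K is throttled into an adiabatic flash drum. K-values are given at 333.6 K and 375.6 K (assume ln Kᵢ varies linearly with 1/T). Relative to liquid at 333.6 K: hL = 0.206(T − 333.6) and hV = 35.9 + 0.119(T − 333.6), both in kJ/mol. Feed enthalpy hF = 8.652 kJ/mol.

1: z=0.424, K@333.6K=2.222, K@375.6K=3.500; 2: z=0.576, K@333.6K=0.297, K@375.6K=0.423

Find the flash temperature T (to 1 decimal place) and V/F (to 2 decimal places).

Adiabatic flash: solve Rachford–Rice at each trial T, then check hF = ψ·hV(T) + (1−ψ)·hL(T).
  T = 333.6 K: K = (2.222, 0.297), RR gives ψ = 0.132, H_out = 4.731 kJ/mol
  T = 375.6 K: K = (3.500, 0.423), RR gives ψ = 0.504, H_out = 24.918 kJ/mol
  T = 354.6 K: K = (2.826, 0.358), RR gives ψ = 0.345, H_out = 16.090 kJ/mol
  T = 344.1 K: K = (2.515, 0.327), RR gives ψ = 0.250, H_out = 10.909 kJ/mol
  T = 338.9 K: K = (2.368, 0.312), RR gives ψ = 0.195, H_out = 8.010 kJ/mol
  T = 341.5 K: K = (2.441, 0.320), RR gives ψ = 0.223, H_out = 9.493 kJ/mol
  T = 340.2 K: K = (2.404, 0.316), RR gives ψ = 0.210, H_out = 8.761 kJ/mol
Linear interpolation between T = 338.9 (H_out = 8.010) and T = 340.2 (H_out = 8.761) on hF = 8.652 gives T ≈ 340.0 K, at which ψ = 0.21.

T = 340.0 K, V/F = 0.21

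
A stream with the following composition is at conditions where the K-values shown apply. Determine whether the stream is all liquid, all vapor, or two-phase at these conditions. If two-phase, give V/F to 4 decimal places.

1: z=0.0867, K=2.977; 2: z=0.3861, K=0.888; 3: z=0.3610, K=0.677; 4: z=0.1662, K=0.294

all liquid

ΣzᵢKᵢ = 0.8942; Σzᵢ/Kᵢ = 1.5625.
Since ΣzᵢKᵢ < 1 the mixture is below its bubble point — single liquid phase.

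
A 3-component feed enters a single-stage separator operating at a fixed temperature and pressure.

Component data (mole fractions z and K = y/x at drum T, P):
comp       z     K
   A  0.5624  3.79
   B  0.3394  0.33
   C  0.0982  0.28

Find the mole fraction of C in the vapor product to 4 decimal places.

Rachford–Rice: g(V/F) = Σ zᵢ(Kᵢ−1)/(1+V/F(Kᵢ−1)) = 0.
Feasibility: ΣzᵢKᵢ = 2.2710, Σzᵢ/Kᵢ = 1.5276 — both > 1, two phases present.
Newton iteration, V/F⁰ = 0.5:
  V/F = 0.5000: g = 0.20273, g' = -1.2320 → V/F = 0.6645
  V/F = 0.6645: g = 0.00429, g' = -1.2197 → V/F = 0.6681
Converged at V/F = 0.6681.
Compositions from xᵢ = zᵢ/(1+V/F(Kᵢ−1)), yᵢ = Kᵢxᵢ:
  A: x = 0.1964, y = 0.7443
  B: x = 0.6144, y = 0.2028
  C: x = 0.1892, y = 0.0530

y_C = 0.0530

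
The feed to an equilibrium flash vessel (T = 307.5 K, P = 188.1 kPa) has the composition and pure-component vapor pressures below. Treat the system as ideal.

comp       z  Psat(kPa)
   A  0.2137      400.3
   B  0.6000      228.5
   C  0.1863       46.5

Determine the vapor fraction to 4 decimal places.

Raoult's law: Kᵢ = Pᵢˢᵃᵗ/P = Pᵢˢᵃᵗ/188.1.
  K_A = 400.3/188.1 = 2.128123, K_B = 228.5/188.1 = 1.214779, K_C = 46.5/188.1 = 0.247209
Material balance + equilibrium reduce to Σ zᵢ(Kᵢ−1)/(1+ψ(Kᵢ−1)) = 0.
Check two-phase: ΣzᵢKᵢ = 1.2297 > 1 and Σzᵢ/Kᵢ = 1.3479 > 1, so g(0) = 0.2297 > 0 and g(1) = -0.3479 < 0.
Newton iteration, ψ⁰ = 0.5:
  ψ = 0.5000: g = 0.04561, g' = -0.4052 → ψ = 0.6126
  ψ = 0.6126: g = -0.00381, g' = -0.4803 → ψ = 0.6046
Converged at ψ = 0.6046.

ψ = 0.6046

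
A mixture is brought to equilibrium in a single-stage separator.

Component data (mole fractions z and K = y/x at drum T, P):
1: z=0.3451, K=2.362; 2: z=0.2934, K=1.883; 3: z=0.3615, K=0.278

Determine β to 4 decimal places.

Let β = V/F and solve Σ zᵢ(Kᵢ−1)/(1+β(Kᵢ−1)) = 0.
Check two-phase: ΣzᵢKᵢ = 1.4681 > 1 and Σzᵢ/Kᵢ = 1.6023 > 1, so g(0) = 0.4681 > 0 and g(1) = -0.6023 < 0.
Iterate (Newton) starting at β = 0.5:
  β = 0.5000: g = 0.05088, g' = -0.7982 → β = 0.5637
  β = 0.5637: g = -0.00131, g' = -0.8427 → β = 0.5622
Converged at β = 0.5622.

β = 0.5622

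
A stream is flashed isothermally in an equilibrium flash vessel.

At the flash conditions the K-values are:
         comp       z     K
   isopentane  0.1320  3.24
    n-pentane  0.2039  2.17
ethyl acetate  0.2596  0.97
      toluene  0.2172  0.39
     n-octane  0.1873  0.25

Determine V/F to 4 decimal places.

Rachford–Rice: g(V/F) = Σ zᵢ(Kᵢ−1)/(1+V/F(Kᵢ−1)) = 0.
Feasibility: ΣzᵢKᵢ = 1.2535, Σzᵢ/Kᵢ = 1.7085 — both > 1, two phases present.
Newton–Raphson from V/F = 0.5:
  V/F = 0.5000: g = -0.13332, g' = -0.6957 → V/F = 0.3084
  V/F = 0.3084: g = -0.00360, g' = -0.6836 → V/F = 0.3031
Converged at V/F = 0.3031.

V/F = 0.3031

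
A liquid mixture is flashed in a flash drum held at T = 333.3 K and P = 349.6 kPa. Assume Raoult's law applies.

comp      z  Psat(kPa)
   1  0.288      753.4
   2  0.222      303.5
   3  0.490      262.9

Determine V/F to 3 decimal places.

Raoult's law: Kᵢ = Pᵢˢᵃᵗ/P = Pᵢˢᵃᵗ/349.6.
  K_1 = 753.4/349.6 = 2.15503, K_2 = 303.5/349.6 = 0.86814, K_3 = 262.9/349.6 = 0.75200
Material balance + equilibrium reduce to Σ zᵢ(Kᵢ−1)/(1+V/F(Kᵢ−1)) = 0.
g(0) = ΣzᵢKᵢ − 1 = 0.182 and g(1) = 1 − Σzᵢ/Kᵢ = -0.041, so a root lies in (0, 1).
Newton iteration, V/F⁰ = 0.5:
  V/F = 0.500: g = 0.0408, g' = -0.198 → V/F = 0.706
  V/F = 0.706: g = 0.0036, g' = -0.166 → V/F = 0.728
Converged at V/F = 0.728.

V/F = 0.728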